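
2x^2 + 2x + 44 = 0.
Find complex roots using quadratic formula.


disc = 2^2 - 4*2*44 = 4 - 352 = -348
sqrt(|disc|) = sqrt(348) = 18.6548
Real part = -2/(2*2) = -0.5000
Imag part = 18.6548/(2*2) = 4.6637

-0.5000 ± 4.6637i


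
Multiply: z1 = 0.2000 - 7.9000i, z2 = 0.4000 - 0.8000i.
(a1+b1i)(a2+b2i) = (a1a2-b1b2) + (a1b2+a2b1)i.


Real = 0.2*0.4 - (-7.9)*(-0.8) = 0.08 - 6.32 = -6.24
Imag = 0.2*(-0.8) + 0.4*(-7.9) = -0.16 - (3.16) = -3.32

-6.2400 - 3.3200i


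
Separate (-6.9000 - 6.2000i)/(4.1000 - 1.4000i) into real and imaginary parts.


Multiply by conjugate: (-6.9000 - 6.2000i)(4.1000 + 1.4000i) / (4.1^2 + (-1.4)^2)
Numerator real = -6.9*4.1 - (6.2)*(-1.4) = -19.61
Numerator imag = -6.2*4.1 - (-6.9)*(-1.4) = -35.08
Denominator = 18.77
Re(z) = -19.61/18.77 = -1.0448
Im(z) = -35.08/18.77 = -1.8689

Re(z) = -1.0448, Im(z) = -1.8689


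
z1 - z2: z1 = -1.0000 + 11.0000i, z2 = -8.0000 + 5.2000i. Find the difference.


Real: -1 + 8 = 7
Imag: 11 - 5.2 = 5.8

7.0000 + 5.8000i


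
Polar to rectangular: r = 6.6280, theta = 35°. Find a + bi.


a = 6.6280*cos(35°) = 6.6280*0.81915 = 5.4293
b = 6.6280*sin(35°) = 6.6280*0.57358 = 3.8017

5.4293 + 3.8017i


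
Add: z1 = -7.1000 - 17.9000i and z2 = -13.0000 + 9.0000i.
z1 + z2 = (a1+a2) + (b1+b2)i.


Real: -7.1 - 13 = -20.1
Imag: -17.9 + 9 = -8.9

-20.1000 - 8.9000i


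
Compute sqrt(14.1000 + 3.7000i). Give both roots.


|z| = sqrt(198.81+13.69) = 14.5774
sqrt((|z|+a)/2) = sqrt((14.5774+14.1)/2) = sqrt(14.3387) = 3.7866
sqrt((|z|-a)/2) = sqrt((14.5774-14.1)/2) = sqrt(0.2387) = 0.4886

±(3.7866 + 0.4886i) i.e. 3.7866 + 0.4886i and -3.7866 - 0.4886i


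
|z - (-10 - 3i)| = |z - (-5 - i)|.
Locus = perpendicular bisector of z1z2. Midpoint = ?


Equal distances means the locus is the perpendicular bisector of z1 and z2.
Midpoint = ((-10+(-5))/2, (-3+(-1))/2) = (-7.5000, -2.0000)

Perpendicular bisector through (-7.5000, -2.0000)


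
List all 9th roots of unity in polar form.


The 9th roots of unity are cis(360k/9°) for k=0..8
Angle step = 360/9 = 40°
Primitive root: cis(40°)
Primitive root = 0.7660 + 0.6428i

9 roots at angles: 0°, 40°, 80°, 120°, 160°, 200°, 240°, 280°, 320°


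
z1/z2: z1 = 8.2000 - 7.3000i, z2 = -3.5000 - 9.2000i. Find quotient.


Conjugate of z2 = -3.5000 + 9.2000i
Numerator: (8.2000 - 7.3000i)(-3.5000 + 9.2000i) = 38.4600 + 100.9900i
Denominator: (-3.5)^2 + (-9.2)^2 = 96.89
Result = (38.4600 + 100.9900i)/96.89

0.3969 + 1.0423i


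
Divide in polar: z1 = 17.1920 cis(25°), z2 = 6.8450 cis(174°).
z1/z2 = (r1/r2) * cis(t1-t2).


r = 17.1920 / 6.8450 = 2.5116
theta = 25° - 174° = -149° = 211° (mod 360)

2.5116 cis(211°)


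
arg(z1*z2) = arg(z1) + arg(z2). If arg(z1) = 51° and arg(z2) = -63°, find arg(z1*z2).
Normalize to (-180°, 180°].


arg(z1*z2) = 51° - 63° = -12°
Normalized to (-180°, 180°]: -12°

-12°


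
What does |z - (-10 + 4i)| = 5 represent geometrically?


|z - z0| = r is a circle with center z0 and radius r.
Center = (-10, 4), radius = 5

Circle with center (-10, 4) and radius 5


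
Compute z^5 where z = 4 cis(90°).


r^5 = 4^5 = 1024
n*theta = 5*90° = 450° = 90° (mod 360)
a = 1024*cos(90°) = 0
b = 1024*sin(90°) = 1024.0000

1024 cis(90°) = 0 + 1024.0000i


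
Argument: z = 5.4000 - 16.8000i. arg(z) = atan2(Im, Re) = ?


Re = 5.4, Im = -16.8
arg = atan2(-16.8, 5.4) = -72.1811 degrees

arg(z) = -72.1811 degrees


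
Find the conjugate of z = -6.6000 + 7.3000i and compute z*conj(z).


z_bar = -6.6000 - 7.3000i
z*z_bar = (-6.6)^2 + 7.3^2 = 43.56 + 53.29 = 96.85

z_bar = -6.6000 - 7.3000i, z*z_bar = 96.85


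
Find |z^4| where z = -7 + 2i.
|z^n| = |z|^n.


|z| = sqrt(49+4) = sqrt(53) = 7.2801
|z^4| = |z|^4 = (sqrt(53))^4 = 53^2 = 2809

|z^4| = 2809


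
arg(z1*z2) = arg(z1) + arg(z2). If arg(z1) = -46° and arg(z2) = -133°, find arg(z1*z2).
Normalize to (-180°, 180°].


arg(z1*z2) = -46° - 133° = -179°
Normalized to (-180°, 180°]: -179°

-179°


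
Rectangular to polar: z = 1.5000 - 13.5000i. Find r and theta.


r = sqrt(2.25+182.25) = sqrt(184.5) = 13.5831
theta = atan2(-13.5, 1.5) = -83.6598 degrees

r = 13.5831, theta = -83.6598 degrees


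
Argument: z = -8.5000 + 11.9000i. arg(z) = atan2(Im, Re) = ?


Re = -8.5, Im = 11.9
arg = atan2(11.9, -8.5) = 125.5377 degrees

arg(z) = 125.5377 degrees


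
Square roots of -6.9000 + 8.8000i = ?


|z| = sqrt(47.61+77.44) = 11.1826
sqrt((|z|+a)/2) = sqrt((11.1826+(-6.9))/2) = sqrt(2.1413) = 1.4633
sqrt((|z|-a)/2) = sqrt((11.1826-(-6.9))/2) = sqrt(9.0413) = 3.0069

±(1.4633 + 3.0069i) i.e. 1.4633 + 3.0069i and -1.4633 - 3.0069i


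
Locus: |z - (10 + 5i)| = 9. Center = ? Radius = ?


|z - z0| = r is a circle with center z0 and radius r.
Center = (10, 5), radius = 9

Circle with center (10, 5) and radius 9


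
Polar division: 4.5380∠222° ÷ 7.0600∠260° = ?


r = 4.5380 / 7.0600 = 0.6428
theta = 222° - 260° = -38° = 322° (mod 360)

0.6428 cis(322°)


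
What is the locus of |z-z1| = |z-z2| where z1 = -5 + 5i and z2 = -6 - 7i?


Equal distances means the locus is the perpendicular bisector of z1 and z2.
Midpoint = ((-5+(-6))/2, (5+(-7))/2) = (-5.5000, -1.0000)

Perpendicular bisector through (-5.5000, -1.0000)


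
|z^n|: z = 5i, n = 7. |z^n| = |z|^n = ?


|z| = sqrt(0+25) = sqrt(25) = 5
|z^7| = |z|^7 = 5^7 = 78125

|z^7| = 78125


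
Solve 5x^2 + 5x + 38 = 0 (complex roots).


disc = 5^2 - 4*5*38 = 25 - 760 = -735
sqrt(|disc|) = sqrt(735) = 27.1109
Real part = -5/(2*5) = -0.5000
Imag part = 27.1109/(2*5) = 2.7111

-0.5000 ± 2.7111i


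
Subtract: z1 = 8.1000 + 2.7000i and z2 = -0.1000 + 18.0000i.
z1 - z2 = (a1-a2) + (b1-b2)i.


Real: 8.1 + 0.1 = 8.2
Imag: 2.7 - 18 = -15.3

8.2000 - 15.3000i


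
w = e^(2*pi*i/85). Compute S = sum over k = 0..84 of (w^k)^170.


The roots are w_k = w^k with w = e^(2*pi*i/85), and (w^k)^170 = (w^170)^k.
So S = 1 + u + u^2 + ... + u^(84) with u = w^170.
170 = 2*85 + 0, so 170 is a multiple of 85 and u = (w^85)^2 = 1.
Every one of the 85 terms equals 1: S = 85

S = 85


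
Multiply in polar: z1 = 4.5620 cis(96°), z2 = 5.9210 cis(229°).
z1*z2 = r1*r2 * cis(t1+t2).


r = 4.5620 * 5.9210 = 27.0116
theta = 96° + 229° = 325° = 325° (mod 360)

27.0116 cis(325°)


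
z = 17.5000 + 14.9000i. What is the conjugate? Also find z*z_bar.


z_bar = 17.5000 - 14.9000i
z*z_bar = 17.5^2 + 14.9^2 = 306.25 + 222.01 = 528.26

z_bar = 17.5000 - 14.9000i, z*z_bar = 528.26


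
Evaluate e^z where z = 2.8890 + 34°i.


e^2.8890 = 17.9753
cos(34°) = 0.82904
sin(34°) = 0.559193
Real = 17.9753*0.82904 = 14.9022
Imag = 17.9753*0.559193 = 10.0517

14.9022 + 10.0517i


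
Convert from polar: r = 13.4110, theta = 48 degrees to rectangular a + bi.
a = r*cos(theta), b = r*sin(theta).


a = 13.4110*cos(48°) = 13.4110*0.66913 = 8.9737
b = 13.4110*sin(48°) = 13.4110*0.74314 = 9.9663

8.9737 + 9.9663i


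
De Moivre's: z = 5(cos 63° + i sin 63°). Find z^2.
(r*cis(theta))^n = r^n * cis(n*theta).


r^2 = 5^2 = 25
n*theta = 2*63° = 126° = 126° (mod 360)
a = 25*cos(126°) = -14.6946
b = 25*sin(126°) = 20.2254

25 cis(126°) = -14.6946 + 20.2254i


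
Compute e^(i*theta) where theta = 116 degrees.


cos(116°) = -0.4384
sin(116°) = 0.8988

e^(i*116°) = -0.4384 + 0.8988i


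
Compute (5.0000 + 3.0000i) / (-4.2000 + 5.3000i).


Conjugate of z2 = -4.2000 - 5.3000i
Numerator: (5.0000 + 3.0000i)(-4.2000 - 5.3000i) = -5.1000 - 39.1000i
Denominator: (-4.2)^2 + 5.3^2 = 45.73
Result = (-5.1000 - 39.1000i)/45.73

-0.1115 - 0.8550i


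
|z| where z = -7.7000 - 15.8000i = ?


|z| = sqrt((-7.7)^2 + (-15.8)^2) = sqrt(59.29 + 249.64) = sqrt(308.93) = 17.5764

|z| = 17.5764


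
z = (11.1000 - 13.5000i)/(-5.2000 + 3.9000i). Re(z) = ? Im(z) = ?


Multiply by conjugate: (11.1000 - 13.5000i)(-5.2000 - 3.9000i) / ((-5.2)^2 + 3.9^2)
Numerator real = 11.1*(-5.2) - (13.5)*3.9 = -110.37
Numerator imag = -13.5*(-5.2) - 11.1*3.9 = 26.91
Denominator = 42.25
Re(z) = -110.37/42.25 = -2.6123
Im(z) = 26.91/42.25 = 0.6369

Re(z) = -2.6123, Im(z) = 0.6369


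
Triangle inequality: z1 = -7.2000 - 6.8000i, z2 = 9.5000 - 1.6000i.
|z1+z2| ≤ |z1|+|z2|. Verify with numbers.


|z1| = sqrt((-7.2)^2 + (-6.8)^2) = sqrt(98.08) = 9.9035
|z2| = sqrt(9.5^2 + (-1.6)^2) = sqrt(92.81) = 9.6338
z1+z2 = 2.3000 - 8.4000i
|z1+z2| = sqrt(75.85) = 8.7092
|z1|+|z2| = 9.9035 + 9.6338 = 19.5373

|z1+z2| = 8.7092 ≤ |z1|+|z2| = 19.5373 (verified)


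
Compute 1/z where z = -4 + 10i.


|z|^2 = 16+100 = 116
1/z = (-4 - 10i)/116

1/z = -0.0345 - 0.0862i


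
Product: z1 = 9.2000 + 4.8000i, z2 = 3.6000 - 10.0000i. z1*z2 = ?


Real = 9.2*3.6 - 4.8*(-10) = 33.12 - (-48) = 81.12
Imag = 9.2*(-10) + 3.6*4.8 = -92 + 17.28 = -74.72

81.1200 - 74.7200i


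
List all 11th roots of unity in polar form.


The 11th roots of unity are cis(360k/11°) for k=0..10
Angle step = 360/11 = 32.7273°
Primitive root: cis(32.7273°)
Primitive root = 0.8413 + 0.5406i

11 roots at angles: 0°, 32.7273°, 65.4545°, 98.1818°, 130.9091°, 163.6364°, 196.3636°, 229.0909°, 261.8182°, 294.5455°, 327.2727°


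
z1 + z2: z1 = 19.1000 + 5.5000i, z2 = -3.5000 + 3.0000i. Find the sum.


Real: 19.1 - 3.5 = 15.6
Imag: 5.5 + 3 = 8.5

15.6000 + 8.5000i


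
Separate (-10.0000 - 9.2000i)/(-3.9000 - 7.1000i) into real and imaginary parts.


Multiply by conjugate: (-10.0000 - 9.2000i)(-3.9000 + 7.1000i) / ((-3.9)^2 + (-7.1)^2)
Numerator real = -10*(-3.9) - (9.2)*(-7.1) = 104.32
Numerator imag = -9.2*(-3.9) - (-10)*(-7.1) = -35.12
Denominator = 65.62
Re(z) = 104.32/65.62 = 1.5898
Im(z) = -35.12/65.62 = -0.5352

Re(z) = 1.5898, Im(z) = -0.5352


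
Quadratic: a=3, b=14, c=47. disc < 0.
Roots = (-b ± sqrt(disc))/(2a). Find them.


disc = 14^2 - 4*3*47 = 196 - 564 = -368
sqrt(|disc|) = sqrt(368) = 19.1833
Real part = -14/(2*3) = -2.3333
Imag part = 19.1833/(2*3) = 3.1972

-2.3333 ± 3.1972i


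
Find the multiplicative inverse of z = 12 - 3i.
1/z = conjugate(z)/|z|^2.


|z|^2 = 144+9 = 153
1/z = (12 + 3i)/153

1/z = 0.0784 + 0.0196i


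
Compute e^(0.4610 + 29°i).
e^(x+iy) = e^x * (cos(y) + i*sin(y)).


e^0.4610 = 1.58566
cos(29°) = 0.8746
sin(29°) = 0.4848
Real = 1.58566*0.8746 = 1.3868
Imag = 1.58566*0.4848 = 0.7687

1.3868 + 0.7687i


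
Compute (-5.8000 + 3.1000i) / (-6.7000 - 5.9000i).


Conjugate of z2 = -6.7000 + 5.9000i
Numerator: (-5.8000 + 3.1000i)(-6.7000 + 5.9000i) = 20.5700 - 54.9900i
Denominator: (-6.7)^2 + (-5.9)^2 = 79.7
Result = (20.5700 - 54.9900i)/79.7

0.2581 - 0.6900i


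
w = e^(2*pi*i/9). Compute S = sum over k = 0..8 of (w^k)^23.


The roots are w_k = w^k with w = e^(2*pi*i/9), and (w^k)^23 = (w^23)^k.
So S = 1 + u + u^2 + ... + u^(8) with u = w^23.
23 = 2*9 + 5, so 23 is not a multiple of 9: u = (w^9)^2 * w^5 = w^5 ≠ 1 (w is a primitive 9th root), while u^9 = (w^9)^23 = 1.
Geometric series: S = (1 - u^9)/(1 - u) = (1 - 1)/(1 - u) = 0

S = 0


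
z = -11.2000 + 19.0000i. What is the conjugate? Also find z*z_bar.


z_bar = -11.2000 - 19.0000i
z*z_bar = (-11.2)^2 + 19^2 = 125.44 + 361 = 486.44

z_bar = -11.2000 - 19.0000i, z*z_bar = 486.44


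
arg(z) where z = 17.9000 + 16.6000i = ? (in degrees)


Re = 17.9, Im = 16.6
arg = atan2(16.6, 17.9) = 42.8420 degrees

arg(z) = 42.8420 degrees


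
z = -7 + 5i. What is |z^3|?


|z| = sqrt(49+25) = sqrt(74) = 8.6023
|z^3| = |z|^3 = (sqrt(74))^3 = 74*sqrt(74)

|z^3| = 74*sqrt(74) ≈ 636.5721


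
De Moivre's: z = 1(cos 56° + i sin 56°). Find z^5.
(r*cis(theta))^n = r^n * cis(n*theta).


r^5 = 1^5 = 1
n*theta = 5*56° = 280° = 280° (mod 360)
a = 1*cos(280°) = 0.1736
b = 1*sin(280°) = -0.9848

1 cis(280°) = 0.1736 - 0.9848i


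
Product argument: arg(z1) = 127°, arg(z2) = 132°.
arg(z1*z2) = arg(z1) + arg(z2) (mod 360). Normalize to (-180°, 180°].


arg(z1*z2) = 127° + 132° = 259°
Normalized to (-180°, 180°]: -101°

-101°


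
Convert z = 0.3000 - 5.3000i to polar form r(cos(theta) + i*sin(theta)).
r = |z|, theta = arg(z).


r = sqrt(0.09+28.09) = sqrt(28.18) = 5.3085
theta = atan2(-5.3, 0.3) = -86.7603 degrees

r = 5.3085, theta = -86.7603 degrees


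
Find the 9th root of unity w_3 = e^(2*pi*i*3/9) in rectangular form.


Angle = 360*3/9 = 120°
a = cos(120°) = -0.5000
b = sin(120°) = 0.8660

-0.5000 + 0.8660i


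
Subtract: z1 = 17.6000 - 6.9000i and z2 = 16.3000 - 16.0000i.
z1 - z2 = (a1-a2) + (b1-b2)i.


Real: 17.6 - 16.3 = 1.3
Imag: -6.9 + 16 = 9.1

1.3000 + 9.1000i


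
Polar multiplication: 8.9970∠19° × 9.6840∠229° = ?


r = 8.9970 * 9.6840 = 87.1269
theta = 19° + 229° = 248° = 248° (mod 360)

87.1269 cis(248°)


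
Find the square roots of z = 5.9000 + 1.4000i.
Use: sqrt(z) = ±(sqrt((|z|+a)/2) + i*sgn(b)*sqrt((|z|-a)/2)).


|z| = sqrt(34.81+1.96) = 6.0638
sqrt((|z|+a)/2) = sqrt((6.0638+5.9)/2) = sqrt(5.9819) = 2.4458
sqrt((|z|-a)/2) = sqrt((6.0638-5.9)/2) = sqrt(0.0819) = 0.2862

±(2.4458 + 0.2862i) i.e. 2.4458 + 0.2862i and -2.4458 - 0.2862i


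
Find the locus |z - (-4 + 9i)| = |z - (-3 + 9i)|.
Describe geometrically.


Equal distances means the locus is the perpendicular bisector of z1 and z2.
Midpoint = ((-4+(-3))/2, (9+9)/2) = (-3.5000, 9.0000)

Perpendicular bisector through (-3.5000, 9.0000)


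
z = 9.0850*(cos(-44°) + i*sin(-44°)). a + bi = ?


a = 9.0850*cos(-44°) = 9.0850*0.71934 = 6.5352
b = 9.0850*sin(-44°) = 9.0850*(-0.69466) = -6.3110

6.5352 - 6.3110i


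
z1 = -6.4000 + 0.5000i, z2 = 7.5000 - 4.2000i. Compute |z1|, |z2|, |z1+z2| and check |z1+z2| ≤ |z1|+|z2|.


|z1| = sqrt((-6.4)^2 + 0.5^2) = sqrt(41.21) = 6.4195
|z2| = sqrt(7.5^2 + (-4.2)^2) = sqrt(73.89) = 8.5959
z1+z2 = 1.1000 - 3.7000i
|z1+z2| = sqrt(14.9) = 3.8601
|z1|+|z2| = 6.4195 + 8.5959 = 15.0154

|z1+z2| = 3.8601 ≤ |z1|+|z2| = 15.0154 (verified)


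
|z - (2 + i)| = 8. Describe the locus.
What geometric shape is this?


|z - z0| = r is a circle with center z0 and radius r.
Center = (2, 1), radius = 8

Circle with center (2, 1) and radius 8


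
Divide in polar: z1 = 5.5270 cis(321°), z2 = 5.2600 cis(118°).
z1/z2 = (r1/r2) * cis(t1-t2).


r = 5.5270 / 5.2600 = 1.0508
theta = 321° - 118° = 203° = 203° (mod 360)

1.0508 cis(203°)


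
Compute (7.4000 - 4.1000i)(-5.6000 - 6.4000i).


Real = 7.4*(-5.6) - (-4.1)*(-6.4) = -41.44 - 26.24 = -67.68
Imag = 7.4*(-6.4) - (5.6)*(-4.1) = -47.36 + 22.96 = -24.4

-67.6800 - 24.4000i


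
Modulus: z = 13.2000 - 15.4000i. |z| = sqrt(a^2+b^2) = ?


|z| = sqrt(13.2^2 + (-15.4)^2) = sqrt(174.24 + 237.16) = sqrt(411.4) = 20.2830

|z| = 20.2830


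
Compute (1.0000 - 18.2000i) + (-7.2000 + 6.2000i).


Real: 1 - 7.2 = -6.2
Imag: -18.2 + 6.2 = -12

-6.2000 - 12.0000i


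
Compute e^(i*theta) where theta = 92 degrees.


cos(92°) = -0.0349
sin(92°) = 0.9994

e^(i*92°) = -0.0349 + 0.9994i


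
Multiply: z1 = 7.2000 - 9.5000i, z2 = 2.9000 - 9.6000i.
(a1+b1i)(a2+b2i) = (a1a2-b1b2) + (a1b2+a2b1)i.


Real = 7.2*2.9 - (-9.5)*(-9.6) = 20.88 - 91.2 = -70.32
Imag = 7.2*(-9.6) + 2.9*(-9.5) = -69.12 - (27.55) = -96.67

-70.3200 - 96.6700i


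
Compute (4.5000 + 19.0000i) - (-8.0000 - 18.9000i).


Real: 4.5 + 8 = 12.5
Imag: 19 + 18.9 = 37.9

12.5000 + 37.9000i


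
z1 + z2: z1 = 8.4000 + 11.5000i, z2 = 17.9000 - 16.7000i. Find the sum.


Real: 8.4 + 17.9 = 26.3
Imag: 11.5 - 16.7 = -5.2

26.3000 - 5.2000i


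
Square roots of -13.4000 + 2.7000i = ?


|z| = sqrt(179.56+7.29) = 13.6693
sqrt((|z|+a)/2) = sqrt((13.6693+(-13.4))/2) = sqrt(0.1347) = 0.3670
sqrt((|z|-a)/2) = sqrt((13.6693-(-13.4))/2) = sqrt(13.5347) = 3.6789

±(0.3670 + 3.6789i) i.e. 0.3670 + 3.6789i and -0.3670 - 3.6789i


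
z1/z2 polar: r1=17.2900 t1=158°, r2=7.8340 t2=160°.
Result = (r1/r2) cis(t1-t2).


r = 17.2900 / 7.8340 = 2.2070
theta = 158° - 160° = -2° = 358° (mod 360)

2.2070 cis(358°)


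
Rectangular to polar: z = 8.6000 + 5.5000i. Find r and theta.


r = sqrt(73.96+30.25) = sqrt(104.21) = 10.2083
theta = atan2(5.5, 8.6) = 32.6003 degrees

r = 10.2083, theta = 32.6003 degrees


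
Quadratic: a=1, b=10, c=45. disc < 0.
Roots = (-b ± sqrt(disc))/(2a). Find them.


disc = 10^2 - 4*1*45 = 100 - 180 = -80
sqrt(|disc|) = sqrt(80) = 8.9443
Real part = -10/(2*1) = -5.0000
Imag part = 8.9443/(2*1) = 4.4721

-5.0000 ± 4.4721i


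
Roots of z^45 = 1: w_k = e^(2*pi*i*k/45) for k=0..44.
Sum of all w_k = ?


The sum of all 45th roots of unity is 0.
Geometric series: (1 - w^45)/(1 - w) = (1-1)/(1-w) = 0 since w^45 = 1, w ≠ 1.
Alternatively: coefficient of z^44 in z^45 - 1 is 0.

0


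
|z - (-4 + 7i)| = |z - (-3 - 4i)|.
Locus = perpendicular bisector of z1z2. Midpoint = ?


Equal distances means the locus is the perpendicular bisector of z1 and z2.
Midpoint = ((-4+(-3))/2, (7+(-4))/2) = (-3.5000, 1.5000)

Perpendicular bisector through (-3.5000, 1.5000)


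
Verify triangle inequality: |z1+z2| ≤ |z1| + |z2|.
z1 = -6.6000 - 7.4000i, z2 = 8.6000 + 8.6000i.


|z1| = sqrt((-6.6)^2 + (-7.4)^2) = sqrt(98.32) = 9.9156
|z2| = sqrt(8.6^2 + 8.6^2) = sqrt(147.92) = 12.1622
z1+z2 = 2.0000 + 1.2000i
|z1+z2| = sqrt(5.44) = 2.3324
|z1|+|z2| = 9.9156 + 12.1622 = 22.0778

|z1+z2| = 2.3324 ≤ |z1|+|z2| = 22.0778 (verified)


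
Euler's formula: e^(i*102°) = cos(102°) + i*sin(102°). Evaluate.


cos(102°) = -0.2079
sin(102°) = 0.9781

e^(i*102°) = -0.2079 + 0.9781i


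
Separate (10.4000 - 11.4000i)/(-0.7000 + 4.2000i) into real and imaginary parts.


Multiply by conjugate: (10.4000 - 11.4000i)(-0.7000 - 4.2000i) / ((-0.7)^2 + 4.2^2)
Numerator real = 10.4*(-0.7) - (11.4)*4.2 = -55.16
Numerator imag = -11.4*(-0.7) - 10.4*4.2 = -35.7
Denominator = 18.13
Re(z) = -55.16/18.13 = -3.0425
Im(z) = -35.7/18.13 = -1.9691

Re(z) = -3.0425, Im(z) = -1.9691


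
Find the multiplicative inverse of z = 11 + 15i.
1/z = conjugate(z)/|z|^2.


|z|^2 = 121+225 = 346
1/z = (11 - 15i)/346

1/z = 0.0318 - 0.0434i


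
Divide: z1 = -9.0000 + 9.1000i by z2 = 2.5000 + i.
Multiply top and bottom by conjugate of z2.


Conjugate of z2 = 2.5000 - i
Numerator: (-9.0000 + 9.1000i)(2.5000 - i) = -13.4000 + 31.7500i
Denominator: 2.5^2 + 1^2 = 7.25
Result = (-13.4000 + 31.7500i)/7.25

-1.8483 + 4.3793i


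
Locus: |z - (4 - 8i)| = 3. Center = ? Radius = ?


|z - z0| = r is a circle with center z0 and radius r.
Center = (4, -8), radius = 3

Circle with center (4, -8) and radius 3


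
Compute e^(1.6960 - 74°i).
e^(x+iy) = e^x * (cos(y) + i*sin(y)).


e^1.6960 = 5.4521
cos(-74°) = 0.27564
sin(-74°) = -0.96126
Real = 5.4521*0.27564 = 1.5028
Imag = 5.4521*(-0.96126) = -5.2409

1.5028 - 5.2409i


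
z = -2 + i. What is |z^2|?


|z| = sqrt(4+1) = sqrt(5) = 2.2361
|z^2| = |z|^2 = (sqrt(5))^2 = 5

|z^2| = 5


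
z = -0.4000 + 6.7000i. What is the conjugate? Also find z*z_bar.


z_bar = -0.4000 - 6.7000i
z*z_bar = (-0.4)^2 + 6.7^2 = 0.16 + 44.89 = 45.05

z_bar = -0.4000 - 6.7000i, z*z_bar = 45.05


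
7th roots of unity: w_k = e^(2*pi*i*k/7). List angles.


The 7th roots of unity are cis(360k/7°) for k=0..6
Angle step = 360/7 = 51.4286°
Primitive root: cis(51.4286°)
Primitive root = 0.6235 + 0.7818i

7 roots at angles: 0°, 51.4286°, 102.8571°, 154.2857°, 205.7143°, 257.1429°, 308.5714°


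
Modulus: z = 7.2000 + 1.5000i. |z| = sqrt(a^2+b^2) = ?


|z| = sqrt(7.2^2 + 1.5^2) = sqrt(51.84 + 2.25) = sqrt(54.09) = 7.3546

|z| = 7.3546


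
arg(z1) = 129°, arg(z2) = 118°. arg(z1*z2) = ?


arg(z1*z2) = 129° + 118° = 247°
Normalized to (-180°, 180°]: -113°

-113°


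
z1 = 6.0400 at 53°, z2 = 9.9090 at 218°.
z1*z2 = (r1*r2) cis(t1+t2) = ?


r = 6.0400 * 9.9090 = 59.8504
theta = 53° + 218° = 271° = 271° (mod 360)

59.8504 cis(271°)


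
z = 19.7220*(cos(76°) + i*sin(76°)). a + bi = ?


a = 19.7220*cos(76°) = 19.7220*0.241922 = 4.7712
b = 19.7220*sin(76°) = 19.7220*0.970296 = 19.1362

4.7712 + 19.1362i


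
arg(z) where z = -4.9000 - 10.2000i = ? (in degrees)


Re = -4.9, Im = -10.2
arg = atan2(-10.2, -4.9) = -115.6593 degrees

arg(z) = -115.6593 degrees


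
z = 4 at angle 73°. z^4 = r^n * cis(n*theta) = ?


r^4 = 4^4 = 256
n*theta = 4*73° = 292° = 292° (mod 360)
a = 256*cos(292°) = 95.8993
b = 256*sin(292°) = -237.3591

256 cis(292°) = 95.8993 - 237.3591i


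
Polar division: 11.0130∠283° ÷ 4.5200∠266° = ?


r = 11.0130 / 4.5200 = 2.4365
theta = 283° - 266° = 17° = 17° (mod 360)

2.4365 cis(17°)


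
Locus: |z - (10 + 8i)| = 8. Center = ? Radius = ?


|z - z0| = r is a circle with center z0 and radius r.
Center = (10, 8), radius = 8

Circle with center (10, 8) and radius 8


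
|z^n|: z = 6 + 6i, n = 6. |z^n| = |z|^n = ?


|z| = sqrt(36+36) = sqrt(72) = 8.4853
|z^6| = |z|^6 = (sqrt(72))^6 = 72^3 = 373248

|z^6| = 373248


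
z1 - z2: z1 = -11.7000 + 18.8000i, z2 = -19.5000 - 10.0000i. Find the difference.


Real: -11.7 + 19.5 = 7.8
Imag: 18.8 + 10 = 28.8

7.8000 + 28.8000i


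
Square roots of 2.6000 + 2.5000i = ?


|z| = sqrt(6.76+6.25) = 3.6069
sqrt((|z|+a)/2) = sqrt((3.6069+2.6)/2) = sqrt(3.1035) = 1.7617
sqrt((|z|-a)/2) = sqrt((3.6069-2.6)/2) = sqrt(0.5035) = 0.7096

±(1.7617 + 0.7096i) i.e. 1.7617 + 0.7096i and -1.7617 - 0.7096i


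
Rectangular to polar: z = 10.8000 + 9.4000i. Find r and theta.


r = sqrt(116.64+88.36) = sqrt(205) = 14.3178
theta = atan2(9.4, 10.8) = 41.0353 degrees

r = 14.3178, theta = 41.0353 degrees


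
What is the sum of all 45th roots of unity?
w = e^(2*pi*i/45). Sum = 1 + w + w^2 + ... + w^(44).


The sum of all 45th roots of unity is 0.
Geometric series: (1 - w^45)/(1 - w) = (1-1)/(1-w) = 0 since w^45 = 1, w ≠ 1.
Alternatively: coefficient of z^44 in z^45 - 1 is 0.

0


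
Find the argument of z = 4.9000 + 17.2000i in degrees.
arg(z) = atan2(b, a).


Re = 4.9, Im = 17.2
arg = atan2(17.2, 4.9) = 74.0986 degrees

arg(z) = 74.0986 degrees


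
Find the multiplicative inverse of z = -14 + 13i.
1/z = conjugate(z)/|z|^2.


|z|^2 = 196+169 = 365
1/z = (-14 - 13i)/365

1/z = -0.0384 - 0.0356i


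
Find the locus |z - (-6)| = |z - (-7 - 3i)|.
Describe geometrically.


Equal distances means the locus is the perpendicular bisector of z1 and z2.
Midpoint = ((-6+(-7))/2, (0+(-3))/2) = (-6.5000, -1.5000)

Perpendicular bisector through (-6.5000, -1.5000)


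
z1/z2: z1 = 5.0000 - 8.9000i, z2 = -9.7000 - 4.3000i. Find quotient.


Conjugate of z2 = -9.7000 + 4.3000i
Numerator: (5.0000 - 8.9000i)(-9.7000 + 4.3000i) = -10.2300 + 107.8300i
Denominator: (-9.7)^2 + (-4.3)^2 = 112.58
Result = (-10.2300 + 107.8300i)/112.58

-0.0909 + 0.9578i


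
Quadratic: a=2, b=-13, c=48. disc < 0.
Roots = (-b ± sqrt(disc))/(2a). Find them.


disc = (-13)^2 - 4*2*48 = 169 - 384 = -215
sqrt(|disc|) = sqrt(215) = 14.6629
Real part = 13/(2*2) = 3.2500
Imag part = 14.6629/(2*2) = 3.6657

3.2500 ± 3.6657i


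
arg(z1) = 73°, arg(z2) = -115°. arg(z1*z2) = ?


arg(z1*z2) = 73° - 115° = -42°
Normalized to (-180°, 180°]: -42°

-42°


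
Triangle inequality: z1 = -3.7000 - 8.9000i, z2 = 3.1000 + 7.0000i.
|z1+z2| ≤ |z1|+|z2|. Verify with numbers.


|z1| = sqrt((-3.7)^2 + (-8.9)^2) = sqrt(92.9) = 9.6385
|z2| = sqrt(3.1^2 + 7^2) = sqrt(58.61) = 7.6557
z1+z2 = -0.6000 - 1.9000i
|z1+z2| = sqrt(3.97) = 1.9925
|z1|+|z2| = 9.6385 + 7.6557 = 17.2942

|z1+z2| = 1.9925 ≤ |z1|+|z2| = 17.2942 (verified)


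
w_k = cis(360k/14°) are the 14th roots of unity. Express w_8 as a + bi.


Angle = 360*8/14 = 205.7143°
a = cos(205.7143°) = -0.9010
b = sin(205.7143°) = -0.4339

-0.9010 - 0.4339i


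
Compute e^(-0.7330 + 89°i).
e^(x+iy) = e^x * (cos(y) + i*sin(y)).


e^-0.7330 = 0.4805
cos(89°) = 0.0175
sin(89°) = 0.9998
Real = 0.4805*0.0175 = 0.0084
Imag = 0.4805*0.9998 = 0.4804

0.0084 + 0.4804i


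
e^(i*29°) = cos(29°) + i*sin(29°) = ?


cos(29°) = 0.8746
sin(29°) = 0.4848

e^(i*29°) = 0.8746 + 0.4848i


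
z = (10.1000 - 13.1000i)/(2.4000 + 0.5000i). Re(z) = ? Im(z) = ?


Multiply by conjugate: (10.1000 - 13.1000i)(2.4000 - 0.5000i) / (2.4^2 + 0.5^2)
Numerator real = 10.1*2.4 - (13.1)*0.5 = 17.69
Numerator imag = -13.1*2.4 - 10.1*0.5 = -36.49
Denominator = 6.01
Re(z) = 17.69/6.01 = 2.9434
Im(z) = -36.49/6.01 = -6.0715

Re(z) = 2.9434, Im(z) = -6.0715


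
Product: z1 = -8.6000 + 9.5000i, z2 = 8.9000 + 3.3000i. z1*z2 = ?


Real = -8.6*8.9 - 9.5*3.3 = -76.54 - 31.35 = -107.89
Imag = -8.6*3.3 + 8.9*9.5 = -28.38 + 84.55 = 56.17

-107.8900 + 56.1700i


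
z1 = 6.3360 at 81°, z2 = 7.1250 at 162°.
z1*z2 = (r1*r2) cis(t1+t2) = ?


r = 6.3360 * 7.1250 = 45.1440
theta = 81° + 162° = 243° = 243° (mod 360)

45.1440 cis(243°)


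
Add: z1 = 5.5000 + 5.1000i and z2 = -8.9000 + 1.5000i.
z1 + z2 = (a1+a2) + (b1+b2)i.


Real: 5.5 - 8.9 = -3.4
Imag: 5.1 + 1.5 = 6.6

-3.4000 + 6.6000i


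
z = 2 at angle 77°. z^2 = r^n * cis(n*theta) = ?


r^2 = 2^2 = 4
n*theta = 2*77° = 154° = 154° (mod 360)
a = 4*cos(154°) = -3.5952
b = 4*sin(154°) = 1.7535

4 cis(154°) = -3.5952 + 1.7535i


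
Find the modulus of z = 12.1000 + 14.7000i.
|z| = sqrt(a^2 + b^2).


|z| = sqrt(12.1^2 + 14.7^2) = sqrt(146.41 + 216.09) = sqrt(362.5) = 19.0394

|z| = 19.0394


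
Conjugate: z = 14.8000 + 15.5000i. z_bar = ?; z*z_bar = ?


z_bar = 14.8000 - 15.5000i
z*z_bar = 14.8^2 + 15.5^2 = 219.04 + 240.25 = 459.29

z_bar = 14.8000 - 15.5000i, z*z_bar = 459.29


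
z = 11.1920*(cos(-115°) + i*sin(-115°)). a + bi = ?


a = 11.1920*cos(-115°) = 11.1920*(-0.422618) = -4.7299
b = 11.1920*sin(-115°) = 11.1920*(-0.90631) = -10.1434

-4.7299 - 10.1434i


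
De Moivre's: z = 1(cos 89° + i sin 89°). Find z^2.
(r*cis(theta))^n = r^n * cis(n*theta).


r^2 = 1^2 = 1
n*theta = 2*89° = 178° = 178° (mod 360)
a = 1*cos(178°) = -0.9994
b = 1*sin(178°) = 0.0349

1 cis(178°) = -0.9994 + 0.0349i


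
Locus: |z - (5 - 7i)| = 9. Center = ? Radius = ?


|z - z0| = r is a circle with center z0 and radius r.
Center = (5, -7), radius = 9

Circle with center (5, -7) and radius 9


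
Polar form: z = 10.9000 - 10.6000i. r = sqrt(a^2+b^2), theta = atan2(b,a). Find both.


r = sqrt(118.81+112.36) = sqrt(231.17) = 15.2043
theta = atan2(-10.6, 10.9) = -44.2006 degrees

r = 15.2043, theta = -44.2006 degrees


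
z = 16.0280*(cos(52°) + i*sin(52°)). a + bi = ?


a = 16.0280*cos(52°) = 16.0280*0.61566 = 9.8678
b = 16.0280*sin(52°) = 16.0280*0.78801 = 12.6302

9.8678 + 12.6302i


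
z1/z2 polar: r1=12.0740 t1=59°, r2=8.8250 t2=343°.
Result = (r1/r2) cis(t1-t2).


r = 12.0740 / 8.8250 = 1.3682
theta = 59° - 343° = -284° = 76° (mod 360)

1.3682 cis(76°)


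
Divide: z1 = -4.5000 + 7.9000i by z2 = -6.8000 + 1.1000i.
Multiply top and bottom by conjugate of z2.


Conjugate of z2 = -6.8000 - 1.1000i
Numerator: (-4.5000 + 7.9000i)(-6.8000 - 1.1000i) = 39.2900 - 48.7700i
Denominator: (-6.8)^2 + 1.1^2 = 47.45
Result = (39.2900 - 48.7700i)/47.45

0.8280 - 1.0278i


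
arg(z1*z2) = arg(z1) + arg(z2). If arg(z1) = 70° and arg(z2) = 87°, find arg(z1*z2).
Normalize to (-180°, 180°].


arg(z1*z2) = 70° + 87° = 157°
Normalized to (-180°, 180°]: 157°

157°


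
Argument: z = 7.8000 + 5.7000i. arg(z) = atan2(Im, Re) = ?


Re = 7.8, Im = 5.7
arg = atan2(5.7, 7.8) = 36.1582 degrees

arg(z) = 36.1582 degrees


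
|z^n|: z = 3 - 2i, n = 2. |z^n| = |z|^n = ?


|z| = sqrt(9+4) = sqrt(13) = 3.6056
|z^2| = |z|^2 = (sqrt(13))^2 = 13

|z^2| = 13


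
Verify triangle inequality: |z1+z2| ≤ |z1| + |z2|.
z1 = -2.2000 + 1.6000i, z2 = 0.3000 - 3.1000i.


|z1| = sqrt((-2.2)^2 + 1.6^2) = sqrt(7.4) = 2.7203
|z2| = sqrt(0.3^2 + (-3.1)^2) = sqrt(9.7) = 3.1145
z1+z2 = -1.9000 - 1.5000i
|z1+z2| = sqrt(5.86) = 2.4207
|z1|+|z2| = 2.7203 + 3.1145 = 5.8348

|z1+z2| = 2.4207 ≤ |z1|+|z2| = 5.8348 (verified)


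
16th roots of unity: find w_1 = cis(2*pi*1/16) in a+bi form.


Angle = 360*1/16 = 22.5°
a = cos(22.5°) = 0.9239
b = sin(22.5°) = 0.3827

0.9239 + 0.3827i


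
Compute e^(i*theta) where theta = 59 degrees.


cos(59°) = 0.5150
sin(59°) = 0.8572

e^(i*59°) = 0.5150 + 0.8572i


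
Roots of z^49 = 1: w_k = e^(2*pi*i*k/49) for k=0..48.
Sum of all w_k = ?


The sum of all 49th roots of unity is 0.
Geometric series: (1 - w^49)/(1 - w) = (1-1)/(1-w) = 0 since w^49 = 1, w ≠ 1.
Alternatively: coefficient of z^48 in z^49 - 1 is 0.

0


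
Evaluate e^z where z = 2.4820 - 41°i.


e^2.4820 = 11.96517
cos(-41°) = 0.75471
sin(-41°) = -0.65606
Real = 11.96517*0.75471 = 9.0302
Imag = 11.96517*(-0.65606) = -7.8499

9.0302 - 7.8499i


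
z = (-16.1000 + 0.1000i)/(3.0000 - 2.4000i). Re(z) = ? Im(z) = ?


Multiply by conjugate: (-16.1000 + 0.1000i)(3.0000 + 2.4000i) / (3^2 + (-2.4)^2)
Numerator real = -16.1*3 + 0.1*(-2.4) = -48.54
Numerator imag = 0.1*3 - (-16.1)*(-2.4) = -38.34
Denominator = 14.76
Re(z) = -48.54/14.76 = -3.2886
Im(z) = -38.34/14.76 = -2.5976

Re(z) = -3.2886, Im(z) = -2.5976


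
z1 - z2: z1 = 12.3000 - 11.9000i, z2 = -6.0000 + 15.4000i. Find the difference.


Real: 12.3 + 6 = 18.3
Imag: -11.9 - 15.4 = -27.3

18.3000 - 27.3000i


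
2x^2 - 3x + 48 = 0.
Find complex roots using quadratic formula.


disc = (-3)^2 - 4*2*48 = 9 - 384 = -375
sqrt(|disc|) = sqrt(375) = 19.3649
Real part = 3/(2*2) = 0.7500
Imag part = 19.3649/(2*2) = 4.8412

0.7500 ± 4.8412i


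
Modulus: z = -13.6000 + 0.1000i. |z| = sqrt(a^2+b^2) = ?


|z| = sqrt((-13.6)^2 + 0.1^2) = sqrt(184.96 + 0.01) = sqrt(184.97) = 13.6004

|z| = 13.6004


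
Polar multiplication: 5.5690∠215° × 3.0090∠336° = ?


r = 5.5690 * 3.0090 = 16.7571
theta = 215° + 336° = 551° = 191° (mod 360)

16.7571 cis(191°)


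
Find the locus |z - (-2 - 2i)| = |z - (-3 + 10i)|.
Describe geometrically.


Equal distances means the locus is the perpendicular bisector of z1 and z2.
Midpoint = ((-2+(-3))/2, (-2+10)/2) = (-2.5000, 4.0000)

Perpendicular bisector through (-2.5000, 4.0000)


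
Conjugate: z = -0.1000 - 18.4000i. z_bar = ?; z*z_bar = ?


z_bar = -0.1000 + 18.4000i
z*z_bar = (-0.1)^2 + (-18.4)^2 = 0.01 + 338.56 = 338.57

z_bar = -0.1000 + 18.4000i, z*z_bar = 338.57


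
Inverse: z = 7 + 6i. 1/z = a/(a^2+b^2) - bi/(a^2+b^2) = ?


|z|^2 = 49+36 = 85
1/z = (7 - 6i)/85

1/z = 0.0824 - 0.0706i


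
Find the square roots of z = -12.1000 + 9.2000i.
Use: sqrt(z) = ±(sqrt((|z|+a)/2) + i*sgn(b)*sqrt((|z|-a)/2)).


|z| = sqrt(146.41+84.64) = 15.2003
sqrt((|z|+a)/2) = sqrt((15.2003+(-12.1))/2) = sqrt(1.5502) = 1.2451
sqrt((|z|-a)/2) = sqrt((15.2003-(-12.1))/2) = sqrt(13.6502) = 3.6946

±(1.2451 + 3.6946i) i.e. 1.2451 + 3.6946i and -1.2451 - 3.6946i


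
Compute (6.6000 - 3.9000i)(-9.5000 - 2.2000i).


Real = 6.6*(-9.5) - (-3.9)*(-2.2) = -62.7 - 8.58 = -71.28
Imag = 6.6*(-2.2) - (9.5)*(-3.9) = -14.52 + 37.05 = 22.53

-71.2800 + 22.5300i


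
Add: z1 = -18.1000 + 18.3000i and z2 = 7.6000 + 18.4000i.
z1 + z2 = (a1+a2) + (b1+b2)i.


Real: -18.1 + 7.6 = -10.5
Imag: 18.3 + 18.4 = 36.7

-10.5000 + 36.7000i


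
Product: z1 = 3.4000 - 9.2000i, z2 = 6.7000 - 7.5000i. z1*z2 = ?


Real = 3.4*6.7 - (-9.2)*(-7.5) = 22.78 - 69 = -46.22
Imag = 3.4*(-7.5) + 6.7*(-9.2) = -25.5 - (61.64) = -87.14

-46.2200 - 87.1400i


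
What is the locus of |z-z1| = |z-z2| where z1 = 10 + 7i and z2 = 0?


Equal distances means the locus is the perpendicular bisector of z1 and z2.
Midpoint = ((10+0)/2, (7+0)/2) = (5.0000, 3.5000)

Perpendicular bisector through (5.0000, 3.5000)


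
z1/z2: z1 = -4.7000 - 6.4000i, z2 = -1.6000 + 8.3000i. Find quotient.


Conjugate of z2 = -1.6000 - 8.3000i
Numerator: (-4.7000 - 6.4000i)(-1.6000 - 8.3000i) = -45.6000 + 49.2500i
Denominator: (-1.6)^2 + 8.3^2 = 71.45
Result = (-45.6000 + 49.2500i)/71.45

-0.6382 + 0.6893i


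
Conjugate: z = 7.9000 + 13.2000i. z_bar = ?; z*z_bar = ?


z_bar = 7.9000 - 13.2000i
z*z_bar = 7.9^2 + 13.2^2 = 62.41 + 174.24 = 236.65

z_bar = 7.9000 - 13.2000i, z*z_bar = 236.65


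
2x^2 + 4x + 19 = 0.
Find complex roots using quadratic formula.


disc = 4^2 - 4*2*19 = 16 - 152 = -136
sqrt(|disc|) = sqrt(136) = 11.6619
Real part = -4/(2*2) = -1.0000
Imag part = 11.6619/(2*2) = 2.9155

-1.0000 ± 2.9155i


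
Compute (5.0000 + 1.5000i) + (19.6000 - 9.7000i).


Real: 5 + 19.6 = 24.6
Imag: 1.5 - 9.7 = -8.2

24.6000 - 8.2000i


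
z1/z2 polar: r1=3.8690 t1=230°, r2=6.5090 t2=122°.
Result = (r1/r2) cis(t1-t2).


r = 3.8690 / 6.5090 = 0.5944
theta = 230° - 122° = 108° = 108° (mod 360)

0.5944 cis(108°)


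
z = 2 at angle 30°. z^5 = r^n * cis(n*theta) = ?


r^5 = 2^5 = 32
n*theta = 5*30° = 150° = 150° (mod 360)
a = 32*cos(150°) = -27.7128
b = 32*sin(150°) = 16.0000

32 cis(150°) = -27.7128 + 16.0000i


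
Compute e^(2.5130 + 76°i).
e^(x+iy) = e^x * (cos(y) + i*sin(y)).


e^2.5130 = 12.3419
cos(76°) = 0.24192
sin(76°) = 0.9703
Real = 12.3419*0.24192 = 2.9858
Imag = 12.3419*0.9703 = 11.9753

2.9858 + 11.9753i


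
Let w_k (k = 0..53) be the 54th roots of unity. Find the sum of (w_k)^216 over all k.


The roots are w_k = w^k with w = e^(2*pi*i/54), and (w^k)^216 = (w^216)^k.
So S = 1 + u + u^2 + ... + u^(53) with u = w^216.
216 = 4*54 + 0, so 216 is a multiple of 54 and u = (w^54)^4 = 1.
Every one of the 54 terms equals 1: S = 54

S = 54


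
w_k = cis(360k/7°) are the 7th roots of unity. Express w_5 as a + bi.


Angle = 360*5/7 = 257.1429°
a = cos(257.1429°) = -0.2225
b = sin(257.1429°) = -0.9749

-0.2225 - 0.9749i


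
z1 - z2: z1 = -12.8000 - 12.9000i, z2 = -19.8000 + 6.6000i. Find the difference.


Real: -12.8 + 19.8 = 7
Imag: -12.9 - 6.6 = -19.5

7.0000 - 19.5000i


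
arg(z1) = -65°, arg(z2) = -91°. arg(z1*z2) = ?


arg(z1*z2) = -65° - 91° = -156°
Normalized to (-180°, 180°]: -156°

-156°


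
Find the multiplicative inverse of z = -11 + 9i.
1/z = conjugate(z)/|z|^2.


|z|^2 = 121+81 = 202
1/z = (-11 - 9i)/202

1/z = -0.0545 - 0.0446i


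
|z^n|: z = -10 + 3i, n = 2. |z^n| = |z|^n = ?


|z| = sqrt(100+9) = sqrt(109) = 10.4403
|z^2| = |z|^2 = (sqrt(109))^2 = 109

|z^2| = 109


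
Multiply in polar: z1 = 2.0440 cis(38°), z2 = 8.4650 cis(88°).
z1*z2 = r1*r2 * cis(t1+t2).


r = 2.0440 * 8.4650 = 17.3025
theta = 38° + 88° = 126° = 126° (mod 360)

17.3025 cis(126°)


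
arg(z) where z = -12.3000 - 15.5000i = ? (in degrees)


Re = -12.3, Im = -15.5
arg = atan2(-15.5, -12.3) = -128.4337 degrees

arg(z) = -128.4337 degrees


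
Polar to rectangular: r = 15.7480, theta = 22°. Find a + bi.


a = 15.7480*cos(22°) = 15.7480*0.927184 = 14.6013
b = 15.7480*sin(22°) = 15.7480*0.374607 = 5.8993

14.6013 + 5.8993i


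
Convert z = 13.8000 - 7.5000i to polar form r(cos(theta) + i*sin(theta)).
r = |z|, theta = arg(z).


r = sqrt(190.44+56.25) = sqrt(246.69) = 15.7064
theta = atan2(-7.5, 13.8) = -28.5231 degrees

r = 15.7064, theta = -28.5231 degrees


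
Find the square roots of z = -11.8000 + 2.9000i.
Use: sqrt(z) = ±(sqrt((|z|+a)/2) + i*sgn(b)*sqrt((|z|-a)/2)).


|z| = sqrt(139.24+8.41) = 12.1511
sqrt((|z|+a)/2) = sqrt((12.1511+(-11.8))/2) = sqrt(0.1756) = 0.4190
sqrt((|z|-a)/2) = sqrt((12.1511-(-11.8))/2) = sqrt(11.9756) = 3.4606

±(0.4190 + 3.4606i) i.e. 0.4190 + 3.4606i and -0.4190 - 3.4606i


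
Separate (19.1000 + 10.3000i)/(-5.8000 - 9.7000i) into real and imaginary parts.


Multiply by conjugate: (19.1000 + 10.3000i)(-5.8000 + 9.7000i) / ((-5.8)^2 + (-9.7)^2)
Numerator real = 19.1*(-5.8) + 10.3*(-9.7) = -210.69
Numerator imag = 10.3*(-5.8) - 19.1*(-9.7) = 125.53
Denominator = 127.73
Re(z) = -210.69/127.73 = -1.6495
Im(z) = 125.53/127.73 = 0.9828

Re(z) = -1.6495, Im(z) = 0.9828


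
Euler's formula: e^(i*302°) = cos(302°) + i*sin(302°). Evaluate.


cos(302°) = 0.5299
sin(302°) = -0.8480

e^(i*302°) = 0.5299 - 0.8480i


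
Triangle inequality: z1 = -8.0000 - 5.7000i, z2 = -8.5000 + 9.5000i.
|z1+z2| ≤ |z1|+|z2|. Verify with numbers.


|z1| = sqrt((-8)^2 + (-5.7)^2) = sqrt(96.49) = 9.8229
|z2| = sqrt((-8.5)^2 + 9.5^2) = sqrt(162.5) = 12.7475
z1+z2 = -16.5000 + 3.8000i
|z1+z2| = sqrt(286.69) = 16.9319
|z1|+|z2| = 9.8229 + 12.7475 = 22.5704

|z1+z2| = 16.9319 ≤ |z1|+|z2| = 22.5704 (verified)


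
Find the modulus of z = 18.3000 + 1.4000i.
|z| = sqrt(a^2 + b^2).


|z| = sqrt(18.3^2 + 1.4^2) = sqrt(334.89 + 1.96) = sqrt(336.85) = 18.3535

|z| = 18.3535


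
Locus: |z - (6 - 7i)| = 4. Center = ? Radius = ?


|z - z0| = r is a circle with center z0 and radius r.
Center = (6, -7), radius = 4

Circle with center (6, -7) and radius 4


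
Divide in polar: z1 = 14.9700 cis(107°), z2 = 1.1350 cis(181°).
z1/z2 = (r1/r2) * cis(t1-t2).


r = 14.9700 / 1.1350 = 13.1894
theta = 107° - 181° = -74° = 286° (mod 360)

13.1894 cis(286°)


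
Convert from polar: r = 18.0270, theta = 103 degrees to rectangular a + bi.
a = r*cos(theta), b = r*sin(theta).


a = 18.0270*cos(103°) = 18.0270*(-0.22495) = -4.0552
b = 18.0270*sin(103°) = 18.0270*0.97437 = 17.5650

-4.0552 + 17.5650i


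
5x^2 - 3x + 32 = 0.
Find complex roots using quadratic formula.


disc = (-3)^2 - 4*5*32 = 9 - 640 = -631
sqrt(|disc|) = sqrt(631) = 25.1197
Real part = 3/(2*5) = 0.3000
Imag part = 25.1197/(2*5) = 2.5120

0.3000 ± 2.5120i


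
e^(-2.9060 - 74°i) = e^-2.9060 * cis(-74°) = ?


e^-2.9060 = 0.0547
cos(-74°) = 0.2756
sin(-74°) = -0.9613
Real = 0.0547*0.2756 = 0.0151
Imag = 0.0547*(-0.9613) = -0.0526

0.0151 - 0.0526i


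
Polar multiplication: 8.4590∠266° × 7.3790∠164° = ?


r = 8.4590 * 7.3790 = 62.4190
theta = 266° + 164° = 430° = 70° (mod 360)

62.4190 cis(70°)


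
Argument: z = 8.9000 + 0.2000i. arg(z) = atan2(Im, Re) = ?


Re = 8.9, Im = 0.2
arg = atan2(0.2, 8.9) = 1.2873 degrees

arg(z) = 1.2873 degrees


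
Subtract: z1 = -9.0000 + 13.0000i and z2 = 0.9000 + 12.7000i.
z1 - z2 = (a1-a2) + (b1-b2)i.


Real: -9 - 0.9 = -9.9
Imag: 13 - 12.7 = 0.3

-9.9000 + 0.3000i


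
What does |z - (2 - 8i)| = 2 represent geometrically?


|z - z0| = r is a circle with center z0 and radius r.
Center = (2, -8), radius = 2

Circle with center (2, -8) and radius 2


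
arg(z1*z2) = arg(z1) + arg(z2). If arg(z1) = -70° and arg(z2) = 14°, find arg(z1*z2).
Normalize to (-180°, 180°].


arg(z1*z2) = -70° + 14° = -56°
Normalized to (-180°, 180°]: -56°

-56°


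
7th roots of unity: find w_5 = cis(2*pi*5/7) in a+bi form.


Angle = 360*5/7 = 257.1429°
a = cos(257.1429°) = -0.2225
b = sin(257.1429°) = -0.9749

-0.2225 - 0.9749i


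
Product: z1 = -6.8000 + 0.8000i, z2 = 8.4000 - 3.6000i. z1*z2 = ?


Real = -6.8*8.4 - 0.8*(-3.6) = -57.12 - (-2.88) = -54.24
Imag = -6.8*(-3.6) + 8.4*0.8 = 24.48 + 6.72 = 31.2

-54.2400 + 31.2000i


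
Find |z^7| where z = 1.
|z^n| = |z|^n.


|z| = sqrt(1+0) = sqrt(1) = 1
|z^7| = |z|^7 = 1^7 = 1

|z^7| = 1


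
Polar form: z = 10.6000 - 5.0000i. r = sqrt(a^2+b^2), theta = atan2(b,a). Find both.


r = sqrt(112.36+25) = sqrt(137.36) = 11.7201
theta = atan2(-5, 10.6) = -25.2532 degrees

r = 11.7201, theta = -25.2532 degrees


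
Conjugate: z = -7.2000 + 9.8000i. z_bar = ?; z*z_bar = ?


z_bar = -7.2000 - 9.8000i
z*z_bar = (-7.2)^2 + 9.8^2 = 51.84 + 96.04 = 147.88

z_bar = -7.2000 - 9.8000i, z*z_bar = 147.88


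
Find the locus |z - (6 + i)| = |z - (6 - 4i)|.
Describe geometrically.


Equal distances means the locus is the perpendicular bisector of z1 and z2.
Midpoint = ((6+6)/2, (1+(-4))/2) = (6.0000, -1.5000)

Perpendicular bisector through (6.0000, -1.5000)


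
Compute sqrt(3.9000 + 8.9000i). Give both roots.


|z| = sqrt(15.21+79.21) = 9.7170
sqrt((|z|+a)/2) = sqrt((9.7170+3.9)/2) = sqrt(6.8085) = 2.6093
sqrt((|z|-a)/2) = sqrt((9.7170-3.9)/2) = sqrt(2.9085) = 1.7054

±(2.6093 + 1.7054i) i.e. 2.6093 + 1.7054i and -2.6093 - 1.7054i
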